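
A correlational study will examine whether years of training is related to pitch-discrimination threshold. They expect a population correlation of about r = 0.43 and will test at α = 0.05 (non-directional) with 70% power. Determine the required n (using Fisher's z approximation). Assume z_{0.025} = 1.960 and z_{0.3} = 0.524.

Fisher's z: C = ½·ln((1+r)/(1−r)) = ½·ln(2.5088) = 0.4599.
n = ((z_{α/2} + z_β)/C)² + 3.
(1.960 + 0.524) / 0.4599 = 2.484 / 0.4599 = 5.401.
n = 5.401² + 3 = 29.17 + 3 = 32.2.
Round up.

n = 33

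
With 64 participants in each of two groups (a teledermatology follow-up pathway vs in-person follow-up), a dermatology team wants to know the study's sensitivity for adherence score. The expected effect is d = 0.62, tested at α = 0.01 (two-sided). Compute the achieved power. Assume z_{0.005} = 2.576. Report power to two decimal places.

power ≈ 0.82

For two equal groups, power = Φ(d·√(n/2) − z_{α/2}).
d·√(n/2) = 0.62 × √(64/2) = 0.62 × 5.657 = 3.507.
z_β = 3.507 − 2.576 = 0.931.
Power = Φ(0.931) = 0.824.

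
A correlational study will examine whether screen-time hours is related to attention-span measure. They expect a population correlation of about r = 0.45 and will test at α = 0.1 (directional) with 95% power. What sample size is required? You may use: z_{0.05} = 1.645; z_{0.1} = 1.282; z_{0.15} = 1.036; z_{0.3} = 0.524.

Fisher's z: C = ½·ln((1+r)/(1−r)) = ½·ln(2.6364) = 0.4847.
n = ((z_{α} + z_β)/C)² + 3.
(1.282 + 1.645) / 0.4847 = 2.927 / 0.4847 = 6.039.
n = 6.039² + 3 = 36.47 + 3 = 39.5.
Round up.

n = 40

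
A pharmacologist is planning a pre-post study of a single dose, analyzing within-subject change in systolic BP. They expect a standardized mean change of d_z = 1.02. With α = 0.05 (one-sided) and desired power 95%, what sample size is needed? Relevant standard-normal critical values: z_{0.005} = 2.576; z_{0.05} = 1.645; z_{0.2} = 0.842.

For a paired (one-sample on differences) test: n = ((z_{α} + z_β) / d)².
z_{α} + z_β = 1.645 + 1.645 = 3.290.
n = (3.290 / 1.02)² = 3.225² = 10.40.
Round up.

n = 11 pairs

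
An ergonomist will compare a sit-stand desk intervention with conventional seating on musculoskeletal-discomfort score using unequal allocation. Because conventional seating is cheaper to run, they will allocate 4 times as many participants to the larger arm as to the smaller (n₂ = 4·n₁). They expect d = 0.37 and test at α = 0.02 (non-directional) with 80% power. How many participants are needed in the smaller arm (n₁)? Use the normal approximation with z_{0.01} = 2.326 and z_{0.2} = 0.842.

n₁ = 92

With allocation ratio k = n₂/n₁ = 4, Var(x̄₁−x̄₂) = σ²(1/n₁ + 1/(k·n₁)) = σ²·(k+1)/(k·n₁).
So n₁ = (1 + 1/k)·((z_{α/2} + z_β)/d)² = 1.250 × (3.168/0.37)².
n₁ = 1.250 × 73.31 = 91.6.
Round up: n₁ = 92, giving n₂ = 4 × 92 = 368.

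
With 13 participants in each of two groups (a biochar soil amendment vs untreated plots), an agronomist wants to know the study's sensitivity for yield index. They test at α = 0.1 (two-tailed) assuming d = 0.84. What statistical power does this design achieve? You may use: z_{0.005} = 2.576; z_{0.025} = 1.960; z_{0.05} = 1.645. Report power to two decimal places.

For two equal groups, power = Φ(d·√(n/2) − z_{α/2}).
d·√(n/2) = 0.84 × √(13/2) = 0.84 × 2.550 = 2.142.
z_β = 2.142 − 1.645 = 0.497.
Power = Φ(0.497) = 0.690.

power ≈ 0.69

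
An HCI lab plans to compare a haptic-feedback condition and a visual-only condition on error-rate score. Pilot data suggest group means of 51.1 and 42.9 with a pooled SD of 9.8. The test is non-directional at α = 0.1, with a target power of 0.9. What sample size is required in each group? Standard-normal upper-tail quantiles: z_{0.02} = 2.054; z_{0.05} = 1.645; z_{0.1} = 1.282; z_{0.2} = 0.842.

Cohen's d = |M₁ − M₂| / SD_pooled = |51.1 − 42.9| / 9.8 = 8.2 / 9.8 = 0.837.
For two independent groups with equal n: n = 2·((z_{α/2} + z_β) / d)².
z_{α/2} + z_β = 1.645 + 1.282 = 2.927.
n = 2 × (2.927 / 0.837)² = 2 × 3.497² = 2 × 12.23 = 24.5.
Round up to the next whole participant.

n = 25 per group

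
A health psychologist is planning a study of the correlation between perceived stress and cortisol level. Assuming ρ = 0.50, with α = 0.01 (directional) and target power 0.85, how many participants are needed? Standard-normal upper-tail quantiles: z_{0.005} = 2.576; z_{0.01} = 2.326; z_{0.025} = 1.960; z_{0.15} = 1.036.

n = 41

Fisher's z: C = ½·ln((1+r)/(1−r)) = ½·ln(3.0000) = 0.5493.
n = ((z_{α} + z_β)/C)² + 3.
(2.326 + 1.036) / 0.5493 = 3.362 / 0.5493 = 6.121.
n = 6.121² + 3 = 37.46 + 3 = 40.5.
Round up.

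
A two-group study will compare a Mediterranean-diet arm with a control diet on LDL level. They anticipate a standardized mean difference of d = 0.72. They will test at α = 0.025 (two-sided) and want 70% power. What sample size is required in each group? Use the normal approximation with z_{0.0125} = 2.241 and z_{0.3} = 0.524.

n = 30 per group

For two independent groups with equal n: n = 2·((z_{α/2} + z_β) / d)².
z_{α/2} + z_β = 2.241 + 0.524 = 2.765.
n = 2 × (2.765 / 0.72)² = 2 × 3.840² = 2 × 14.75 = 29.5.
Round up to the next whole participant.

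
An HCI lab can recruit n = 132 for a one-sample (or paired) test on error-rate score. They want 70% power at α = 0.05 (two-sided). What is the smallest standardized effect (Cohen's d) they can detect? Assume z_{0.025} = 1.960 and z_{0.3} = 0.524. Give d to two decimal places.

For a single sample (or paired design) of n = 132: d_min = (z_{α/2} + z_β)/√n.
z-sum = 1.960 + 0.524 = 2.484.
d_min = 2.484 / √132 = 2.484 / 11.489 = 0.216.

d_min ≈ 0.22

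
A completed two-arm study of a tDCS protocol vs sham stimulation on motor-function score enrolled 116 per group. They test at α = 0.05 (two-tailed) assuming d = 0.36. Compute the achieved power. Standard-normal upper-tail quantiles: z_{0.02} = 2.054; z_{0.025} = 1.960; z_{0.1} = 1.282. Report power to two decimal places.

power ≈ 0.78

For two equal groups, power = Φ(d·√(n/2) − z_{α/2}).
d·√(n/2) = 0.36 × √(116/2) = 0.36 × 7.616 = 2.742.
z_β = 2.742 − 1.960 = 0.782.
Power = Φ(0.782) = 0.783.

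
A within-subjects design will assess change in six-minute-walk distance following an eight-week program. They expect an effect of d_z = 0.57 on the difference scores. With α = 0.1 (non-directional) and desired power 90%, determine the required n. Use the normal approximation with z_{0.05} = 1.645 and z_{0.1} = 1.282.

n = 27 pairs

For a paired (one-sample on differences) test: n = ((z_{α/2} + z_β) / d)².
z_{α/2} + z_β = 1.645 + 1.282 = 2.927.
n = (2.927 / 0.57)² = 5.135² = 26.37.
Round up.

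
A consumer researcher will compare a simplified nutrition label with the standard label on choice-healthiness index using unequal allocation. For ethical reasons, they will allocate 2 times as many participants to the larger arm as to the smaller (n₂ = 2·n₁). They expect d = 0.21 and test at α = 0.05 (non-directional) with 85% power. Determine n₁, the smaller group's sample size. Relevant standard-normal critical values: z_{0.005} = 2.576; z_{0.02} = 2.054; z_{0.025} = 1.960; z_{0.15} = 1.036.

n₁ = 306

With allocation ratio k = n₂/n₁ = 2, Var(x̄₁−x̄₂) = σ²(1/n₁ + 1/(k·n₁)) = σ²·(k+1)/(k·n₁).
So n₁ = (1 + 1/k)·((z_{α/2} + z_β)/d)² = 1.500 × (2.996/0.21)².
n₁ = 1.500 × 203.54 = 305.3.
Round up: n₁ = 306, giving n₂ = 2 × 306 = 612.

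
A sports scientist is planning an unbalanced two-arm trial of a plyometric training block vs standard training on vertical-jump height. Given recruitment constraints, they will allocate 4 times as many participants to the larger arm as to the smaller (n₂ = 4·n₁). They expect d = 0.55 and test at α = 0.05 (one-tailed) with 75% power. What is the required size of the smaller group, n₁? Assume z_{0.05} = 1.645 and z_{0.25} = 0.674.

With allocation ratio k = n₂/n₁ = 4, Var(x̄₁−x̄₂) = σ²(1/n₁ + 1/(k·n₁)) = σ²·(k+1)/(k·n₁).
So n₁ = (1 + 1/k)·((z_{α} + z_β)/d)² = 1.250 × (2.319/0.55)².
n₁ = 1.250 × 17.78 = 22.2.
Round up: n₁ = 23, giving n₂ = 4 × 23 = 92.

n₁ = 23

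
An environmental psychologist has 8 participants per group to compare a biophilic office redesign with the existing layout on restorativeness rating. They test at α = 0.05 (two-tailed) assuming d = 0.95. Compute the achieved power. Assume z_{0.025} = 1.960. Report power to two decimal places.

For two equal groups, power = Φ(d·√(n/2) − z_{α/2}).
d·√(n/2) = 0.95 × √(8/2) = 0.95 × 2.000 = 1.900.
z_β = 1.900 − 1.960 = -0.060.
Power = Φ(-0.060) = 0.476.

power ≈ 0.48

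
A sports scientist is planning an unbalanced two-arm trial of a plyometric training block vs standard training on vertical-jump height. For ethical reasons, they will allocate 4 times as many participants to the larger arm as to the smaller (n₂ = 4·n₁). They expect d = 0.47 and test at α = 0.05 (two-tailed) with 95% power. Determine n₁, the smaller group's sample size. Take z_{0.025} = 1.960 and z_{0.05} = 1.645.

n₁ = 74

With allocation ratio k = n₂/n₁ = 4, Var(x̄₁−x̄₂) = σ²(1/n₁ + 1/(k·n₁)) = σ²·(k+1)/(k·n₁).
So n₁ = (1 + 1/k)·((z_{α/2} + z_β)/d)² = 1.250 × (3.605/0.47)².
n₁ = 1.250 × 58.83 = 73.5.
Round up: n₁ = 74, giving n₂ = 4 × 74 = 296.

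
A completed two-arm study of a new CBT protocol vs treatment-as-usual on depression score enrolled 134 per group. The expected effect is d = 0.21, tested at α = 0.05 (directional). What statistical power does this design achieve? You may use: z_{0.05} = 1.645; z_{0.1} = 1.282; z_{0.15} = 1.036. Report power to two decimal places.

For two equal groups, power = Φ(d·√(n/2) − z_{α}).
d·√(n/2) = 0.21 × √(134/2) = 0.21 × 8.185 = 1.719.
z_β = 1.719 − 1.645 = 0.074.
Power = Φ(0.074) = 0.529.

power ≈ 0.53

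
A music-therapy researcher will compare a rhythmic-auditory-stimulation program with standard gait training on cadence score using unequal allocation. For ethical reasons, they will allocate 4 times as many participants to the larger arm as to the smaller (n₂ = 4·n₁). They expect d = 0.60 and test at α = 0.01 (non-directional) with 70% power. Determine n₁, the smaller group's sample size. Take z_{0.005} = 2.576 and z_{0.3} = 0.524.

With allocation ratio k = n₂/n₁ = 4, Var(x̄₁−x̄₂) = σ²(1/n₁ + 1/(k·n₁)) = σ²·(k+1)/(k·n₁).
So n₁ = (1 + 1/k)·((z_{α/2} + z_β)/d)² = 1.250 × (3.100/0.60)².
n₁ = 1.250 × 26.69 = 33.4.
Round up: n₁ = 34, giving n₂ = 4 × 34 = 136.

n₁ = 34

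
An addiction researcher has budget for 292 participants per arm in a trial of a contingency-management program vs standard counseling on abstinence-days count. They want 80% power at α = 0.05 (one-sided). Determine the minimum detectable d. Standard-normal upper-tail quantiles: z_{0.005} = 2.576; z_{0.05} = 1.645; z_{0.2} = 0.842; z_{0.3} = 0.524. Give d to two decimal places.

d_min ≈ 0.21

For two independent groups of n = 292 each: d_min = (z_{α} + z_β)·√(2/n).
z-sum = 1.645 + 0.842 = 2.487.
d_min = 2.487 × √(2/292) = 2.487 × 0.0828 = 0.206.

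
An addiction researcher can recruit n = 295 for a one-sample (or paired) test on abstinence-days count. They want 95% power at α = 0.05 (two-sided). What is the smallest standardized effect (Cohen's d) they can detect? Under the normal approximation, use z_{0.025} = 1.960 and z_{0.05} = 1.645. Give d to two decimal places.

For a single sample (or paired design) of n = 295: d_min = (z_{α/2} + z_β)/√n.
z-sum = 1.960 + 1.645 = 3.605.
d_min = 3.605 / √295 = 3.605 / 17.176 = 0.210.

d_min ≈ 0.21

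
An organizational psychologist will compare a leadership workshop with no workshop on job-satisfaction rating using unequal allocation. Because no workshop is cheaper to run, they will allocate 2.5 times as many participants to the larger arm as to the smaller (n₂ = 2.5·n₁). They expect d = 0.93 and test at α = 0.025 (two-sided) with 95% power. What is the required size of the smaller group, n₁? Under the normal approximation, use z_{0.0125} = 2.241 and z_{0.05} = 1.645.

With allocation ratio k = n₂/n₁ = 2.5, Var(x̄₁−x̄₂) = σ²(1/n₁ + 1/(k·n₁)) = σ²·(k+1)/(k·n₁).
So n₁ = (1 + 1/k)·((z_{α/2} + z_β)/d)² = 1.400 × (3.886/0.93)².
n₁ = 1.400 × 17.46 = 24.4.
Round up: n₁ = 25, giving n₂ = ⌈2.5 × 25⌉ = ⌈62.5⌉ = 63.

n₁ = 25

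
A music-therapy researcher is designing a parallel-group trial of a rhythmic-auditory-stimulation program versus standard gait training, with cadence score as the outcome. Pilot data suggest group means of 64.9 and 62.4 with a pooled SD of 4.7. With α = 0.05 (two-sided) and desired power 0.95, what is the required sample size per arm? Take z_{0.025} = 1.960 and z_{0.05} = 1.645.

Cohen's d = |M₁ − M₂| / SD_pooled = |64.9 − 62.4| / 4.7 = 2.5 / 4.7 = 0.532.
For two independent groups with equal n: n = 2·((z_{α/2} + z_β) / d)².
z_{α/2} + z_β = 1.960 + 1.645 = 3.605.
n = 2 × (3.605 / 0.532)² = 2 × 6.776² = 2 × 45.92 = 91.8.
Round up to the next whole participant.

n = 92 per group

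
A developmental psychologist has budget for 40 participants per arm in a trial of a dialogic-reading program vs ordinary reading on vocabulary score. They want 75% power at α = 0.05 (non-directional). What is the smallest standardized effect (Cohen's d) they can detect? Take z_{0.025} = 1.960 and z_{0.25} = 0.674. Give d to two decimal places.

For two independent groups of n = 40 each: d_min = (z_{α/2} + z_β)·√(2/n).
z-sum = 1.960 + 0.674 = 2.634.
d_min = 2.634 × √(2/40) = 2.634 × 0.2236 = 0.589.

d_min ≈ 0.59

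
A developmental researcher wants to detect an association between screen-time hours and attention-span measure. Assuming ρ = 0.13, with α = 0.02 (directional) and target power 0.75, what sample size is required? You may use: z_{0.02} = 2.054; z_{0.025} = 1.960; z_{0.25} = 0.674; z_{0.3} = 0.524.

Fisher's z: C = ½·ln((1+r)/(1−r)) = ½·ln(1.2989) = 0.1307.
n = ((z_{α} + z_β)/C)² + 3.
(2.054 + 0.674) / 0.1307 = 2.728 / 0.1307 = 20.872.
n = 20.872² + 3 = 435.65 + 3 = 438.6.
Round up.

n = 439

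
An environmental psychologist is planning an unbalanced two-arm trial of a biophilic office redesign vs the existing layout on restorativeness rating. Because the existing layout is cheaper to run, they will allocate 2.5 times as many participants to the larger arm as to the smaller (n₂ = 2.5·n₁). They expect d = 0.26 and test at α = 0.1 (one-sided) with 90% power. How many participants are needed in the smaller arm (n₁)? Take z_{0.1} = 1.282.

n₁ = 137

With allocation ratio k = n₂/n₁ = 2.5, Var(x̄₁−x̄₂) = σ²(1/n₁ + 1/(k·n₁)) = σ²·(k+1)/(k·n₁).
So n₁ = (1 + 1/k)·((z_{α} + z_β)/d)² = 1.400 × (2.564/0.26)².
n₁ = 1.400 × 97.25 = 136.1.
Round up: n₁ = 137, giving n₂ = ⌈2.5 × 137⌉ = ⌈342.5⌉ = 343.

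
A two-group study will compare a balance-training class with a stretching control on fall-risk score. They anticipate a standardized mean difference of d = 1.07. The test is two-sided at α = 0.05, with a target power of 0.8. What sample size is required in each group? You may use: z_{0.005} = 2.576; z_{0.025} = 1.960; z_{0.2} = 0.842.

For two independent groups with equal n: n = 2·((z_{α/2} + z_β) / d)².
z_{α/2} + z_β = 1.960 + 0.842 = 2.802.
n = 2 × (2.802 / 1.07)² = 2 × 2.619² = 2 × 6.86 = 13.7.
Round up to the next whole participant.

n = 14 per group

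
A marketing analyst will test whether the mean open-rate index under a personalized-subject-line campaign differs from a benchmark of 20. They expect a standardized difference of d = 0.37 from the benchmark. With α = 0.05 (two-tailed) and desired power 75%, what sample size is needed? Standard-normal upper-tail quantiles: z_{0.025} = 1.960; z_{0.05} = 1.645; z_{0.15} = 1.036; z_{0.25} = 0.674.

For a one-sample test: n = ((z_{α/2} + z_β) / d)².
z_{α/2} + z_β = 1.960 + 0.674 = 2.634.
n = (2.634 / 0.37)² = 7.119² = 50.68.
Round up.

n = 51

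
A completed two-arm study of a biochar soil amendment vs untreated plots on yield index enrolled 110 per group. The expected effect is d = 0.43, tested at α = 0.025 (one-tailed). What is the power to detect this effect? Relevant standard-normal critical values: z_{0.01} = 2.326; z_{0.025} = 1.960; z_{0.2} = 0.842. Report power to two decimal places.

power ≈ 0.89

For two equal groups, power = Φ(d·√(n/2) − z_{α}).
d·√(n/2) = 0.43 × √(110/2) = 0.43 × 7.416 = 3.189.
z_β = 3.189 − 1.960 = 1.229.
Power = Φ(1.229) = 0.890.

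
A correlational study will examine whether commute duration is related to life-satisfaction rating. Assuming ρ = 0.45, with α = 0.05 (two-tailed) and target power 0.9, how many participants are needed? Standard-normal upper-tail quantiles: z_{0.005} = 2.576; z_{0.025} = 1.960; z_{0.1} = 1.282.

Fisher's z: C = ½·ln((1+r)/(1−r)) = ½·ln(2.6364) = 0.4847.
n = ((z_{α/2} + z_β)/C)² + 3.
(1.960 + 1.282) / 0.4847 = 3.242 / 0.4847 = 6.689.
n = 6.689² + 3 = 44.74 + 3 = 47.7.
Round up.

n = 48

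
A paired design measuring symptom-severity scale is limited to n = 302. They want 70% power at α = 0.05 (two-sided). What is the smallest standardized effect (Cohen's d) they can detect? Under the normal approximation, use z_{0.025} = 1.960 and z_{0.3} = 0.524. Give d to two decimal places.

For a single sample (or paired design) of n = 302: d_min = (z_{α/2} + z_β)/√n.
z-sum = 1.960 + 0.524 = 2.484.
d_min = 2.484 / √302 = 2.484 / 17.378 = 0.143.

d_min ≈ 0.14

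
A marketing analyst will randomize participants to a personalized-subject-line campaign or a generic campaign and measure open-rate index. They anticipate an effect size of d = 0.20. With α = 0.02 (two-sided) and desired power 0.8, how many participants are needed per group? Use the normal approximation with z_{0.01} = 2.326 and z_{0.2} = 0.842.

n = 502 per group

For two independent groups with equal n: n = 2·((z_{α/2} + z_β) / d)².
z_{α/2} + z_β = 2.326 + 0.842 = 3.168.
n = 2 × (3.168 / 0.20)² = 2 × 15.840² = 2 × 250.91 = 501.8.
Round up to the next whole participant.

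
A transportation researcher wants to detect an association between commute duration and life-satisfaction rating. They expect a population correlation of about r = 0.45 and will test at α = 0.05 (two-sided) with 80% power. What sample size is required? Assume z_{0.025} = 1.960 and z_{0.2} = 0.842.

Fisher's z: C = ½·ln((1+r)/(1−r)) = ½·ln(2.6364) = 0.4847.
n = ((z_{α/2} + z_β)/C)² + 3.
(1.960 + 0.842) / 0.4847 = 2.802 / 0.4847 = 5.781.
n = 5.781² + 3 = 33.42 + 3 = 36.4.
Round up.

n = 37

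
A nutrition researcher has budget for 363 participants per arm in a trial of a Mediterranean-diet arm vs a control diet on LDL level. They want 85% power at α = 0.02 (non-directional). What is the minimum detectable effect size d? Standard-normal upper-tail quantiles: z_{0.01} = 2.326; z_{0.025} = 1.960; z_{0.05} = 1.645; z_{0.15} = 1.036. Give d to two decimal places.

d_min ≈ 0.25

For two independent groups of n = 363 each: d_min = (z_{α/2} + z_β)·√(2/n).
z-sum = 2.326 + 1.036 = 3.362.
d_min = 3.362 × √(2/363) = 3.362 × 0.0742 = 0.250.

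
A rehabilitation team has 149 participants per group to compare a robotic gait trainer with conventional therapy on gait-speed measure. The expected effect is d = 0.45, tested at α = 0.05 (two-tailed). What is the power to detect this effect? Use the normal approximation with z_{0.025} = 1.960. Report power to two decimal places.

power ≈ 0.97

For two equal groups, power = Φ(d·√(n/2) − z_{α/2}).
d·√(n/2) = 0.45 × √(149/2) = 0.45 × 8.631 = 3.884.
z_β = 3.884 − 1.960 = 1.924.
Power = Φ(1.924) = 0.973.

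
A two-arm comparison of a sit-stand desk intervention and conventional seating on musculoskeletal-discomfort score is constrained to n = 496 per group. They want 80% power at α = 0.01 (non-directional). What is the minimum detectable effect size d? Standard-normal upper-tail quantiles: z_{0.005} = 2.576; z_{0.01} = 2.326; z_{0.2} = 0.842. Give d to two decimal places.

For two independent groups of n = 496 each: d_min = (z_{α/2} + z_β)·√(2/n).
z-sum = 2.576 + 0.842 = 3.418.
d_min = 3.418 × √(2/496) = 3.418 × 0.0635 = 0.217.

d_min ≈ 0.22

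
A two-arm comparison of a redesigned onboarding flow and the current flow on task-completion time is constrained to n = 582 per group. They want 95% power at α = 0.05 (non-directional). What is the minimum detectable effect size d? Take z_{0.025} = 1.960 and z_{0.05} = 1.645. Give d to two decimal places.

For two independent groups of n = 582 each: d_min = (z_{α/2} + z_β)·√(2/n).
z-sum = 1.960 + 1.645 = 3.605.
d_min = 3.605 × √(2/582) = 3.605 × 0.0586 = 0.211.

d_min ≈ 0.21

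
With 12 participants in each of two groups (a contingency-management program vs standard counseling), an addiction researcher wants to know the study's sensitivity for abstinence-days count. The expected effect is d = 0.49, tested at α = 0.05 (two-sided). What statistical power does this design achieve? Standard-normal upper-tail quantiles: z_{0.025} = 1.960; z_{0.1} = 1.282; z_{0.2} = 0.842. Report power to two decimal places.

power ≈ 0.22

For two equal groups, power = Φ(d·√(n/2) − z_{α/2}).
d·√(n/2) = 0.49 × √(12/2) = 0.49 × 2.449 = 1.200.
z_β = 1.200 − 1.960 = -0.760.
Power = Φ(-0.760) = 0.224.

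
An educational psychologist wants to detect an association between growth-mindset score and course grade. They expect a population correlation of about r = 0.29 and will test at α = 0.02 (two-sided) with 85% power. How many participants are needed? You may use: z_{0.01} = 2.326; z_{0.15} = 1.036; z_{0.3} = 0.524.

Fisher's z: C = ½·ln((1+r)/(1−r)) = ½·ln(1.8169) = 0.2986.
n = ((z_{α/2} + z_β)/C)² + 3.
(2.326 + 1.036) / 0.2986 = 3.362 / 0.2986 = 11.259.
n = 11.259² + 3 = 126.77 + 3 = 129.8.
Round up.

n = 130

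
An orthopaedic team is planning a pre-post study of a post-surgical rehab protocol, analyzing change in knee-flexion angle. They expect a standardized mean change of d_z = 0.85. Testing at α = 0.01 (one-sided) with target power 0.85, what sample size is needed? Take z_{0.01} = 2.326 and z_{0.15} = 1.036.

For a paired (one-sample on differences) test: n = ((z_{α} + z_β) / d)².
z_{α} + z_β = 2.326 + 1.036 = 3.362.
n = (3.362 / 0.85)² = 3.955² = 15.64.
Round up.

n = 16 pairs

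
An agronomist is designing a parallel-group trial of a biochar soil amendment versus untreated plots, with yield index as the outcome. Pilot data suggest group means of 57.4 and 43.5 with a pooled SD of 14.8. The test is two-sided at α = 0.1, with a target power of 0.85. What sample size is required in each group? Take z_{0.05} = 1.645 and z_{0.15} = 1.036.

n = 17 per group

Cohen's d = |M₁ − M₂| / SD_pooled = |57.4 − 43.5| / 14.8 = 13.9 / 14.8 = 0.939.
For two independent groups with equal n: n = 2·((z_{α/2} + z_β) / d)².
z_{α/2} + z_β = 1.645 + 1.036 = 2.681.
n = 2 × (2.681 / 0.939)² = 2 × 2.855² = 2 × 8.15 = 16.3.
Round up to the next whole participant.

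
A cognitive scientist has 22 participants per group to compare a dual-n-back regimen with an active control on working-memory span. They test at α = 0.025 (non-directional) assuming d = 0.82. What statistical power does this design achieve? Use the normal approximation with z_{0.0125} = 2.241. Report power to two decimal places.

power ≈ 0.68

For two equal groups, power = Φ(d·√(n/2) − z_{α/2}).
d·√(n/2) = 0.82 × √(22/2) = 0.82 × 3.317 = 2.720.
z_β = 2.720 − 2.241 = 0.479.
Power = Φ(0.479) = 0.684.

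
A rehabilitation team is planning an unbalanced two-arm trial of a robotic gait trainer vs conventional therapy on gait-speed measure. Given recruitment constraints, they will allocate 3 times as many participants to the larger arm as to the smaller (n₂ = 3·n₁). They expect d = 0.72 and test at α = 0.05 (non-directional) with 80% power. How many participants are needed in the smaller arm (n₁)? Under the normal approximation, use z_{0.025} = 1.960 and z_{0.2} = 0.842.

With allocation ratio k = n₂/n₁ = 3, Var(x̄₁−x̄₂) = σ²(1/n₁ + 1/(k·n₁)) = σ²·(k+1)/(k·n₁).
So n₁ = (1 + 1/k)·((z_{α/2} + z_β)/d)² = 1.333 × (2.802/0.72)².
n₁ = 1.333 × 15.15 = 20.2.
Round up: n₁ = 21, giving n₂ = 3 × 21 = 63.

n₁ = 21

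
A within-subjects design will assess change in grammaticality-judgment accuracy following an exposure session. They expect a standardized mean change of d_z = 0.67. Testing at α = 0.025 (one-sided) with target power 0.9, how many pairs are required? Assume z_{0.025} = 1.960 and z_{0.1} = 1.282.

For a paired (one-sample on differences) test: n = ((z_{α} + z_β) / d)².
z_{α} + z_β = 1.960 + 1.282 = 3.242.
n = (3.242 / 0.67)² = 4.839² = 23.41.
Round up.

n = 24 pairs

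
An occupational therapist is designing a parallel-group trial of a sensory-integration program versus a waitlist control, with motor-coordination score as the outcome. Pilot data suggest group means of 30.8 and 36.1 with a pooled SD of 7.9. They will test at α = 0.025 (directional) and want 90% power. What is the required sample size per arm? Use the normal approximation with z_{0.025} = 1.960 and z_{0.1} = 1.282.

Cohen's d = |M₁ − M₂| / SD_pooled = |30.8 − 36.1| / 7.9 = 5.3 / 7.9 = 0.671.
For two independent groups with equal n: n = 2·((z_{α} + z_β) / d)².
z_{α} + z_β = 1.960 + 1.282 = 3.242.
n = 2 × (3.242 / 0.671)² = 2 × 4.832² = 2 × 23.34 = 46.7.
Round up to the next whole participant.

n = 47 per group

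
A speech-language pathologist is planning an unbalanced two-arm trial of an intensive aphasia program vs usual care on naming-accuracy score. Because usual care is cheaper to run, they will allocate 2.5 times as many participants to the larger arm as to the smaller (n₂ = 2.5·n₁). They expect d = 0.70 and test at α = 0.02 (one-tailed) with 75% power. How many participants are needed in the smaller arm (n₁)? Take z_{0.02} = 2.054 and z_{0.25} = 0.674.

n₁ = 22

With allocation ratio k = n₂/n₁ = 2.5, Var(x̄₁−x̄₂) = σ²(1/n₁ + 1/(k·n₁)) = σ²·(k+1)/(k·n₁).
So n₁ = (1 + 1/k)·((z_{α} + z_β)/d)² = 1.400 × (2.728/0.70)².
n₁ = 1.400 × 15.19 = 21.3.
Round up: n₁ = 22, giving n₂ = 2.5 × 22 = 55.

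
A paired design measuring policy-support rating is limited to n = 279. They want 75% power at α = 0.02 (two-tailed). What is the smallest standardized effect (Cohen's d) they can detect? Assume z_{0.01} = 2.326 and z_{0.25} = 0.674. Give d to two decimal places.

d_min ≈ 0.18

For a single sample (or paired design) of n = 279: d_min = (z_{α/2} + z_β)/√n.
z-sum = 2.326 + 0.674 = 3.000.
d_min = 3.000 / √279 = 3.000 / 16.703 = 0.180.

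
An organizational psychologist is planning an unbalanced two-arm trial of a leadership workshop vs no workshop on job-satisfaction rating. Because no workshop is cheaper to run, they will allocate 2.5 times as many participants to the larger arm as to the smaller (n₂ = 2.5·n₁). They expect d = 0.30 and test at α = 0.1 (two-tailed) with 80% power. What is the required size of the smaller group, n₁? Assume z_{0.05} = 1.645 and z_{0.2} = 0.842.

With allocation ratio k = n₂/n₁ = 2.5, Var(x̄₁−x̄₂) = σ²(1/n₁ + 1/(k·n₁)) = σ²·(k+1)/(k·n₁).
So n₁ = (1 + 1/k)·((z_{α/2} + z_β)/d)² = 1.400 × (2.487/0.30)².
n₁ = 1.400 × 68.72 = 96.2.
Round up: n₁ = 97, giving n₂ = ⌈2.5 × 97⌉ = ⌈242.5⌉ = 243.

n₁ = 97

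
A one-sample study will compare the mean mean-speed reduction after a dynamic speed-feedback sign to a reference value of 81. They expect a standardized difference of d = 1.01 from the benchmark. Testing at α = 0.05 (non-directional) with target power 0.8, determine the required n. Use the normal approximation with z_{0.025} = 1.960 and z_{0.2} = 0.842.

For a one-sample test: n = ((z_{α/2} + z_β) / d)².
z_{α/2} + z_β = 1.960 + 0.842 = 2.802.
n = (2.802 / 1.01)² = 2.774² = 7.70.
Round up.

n = 8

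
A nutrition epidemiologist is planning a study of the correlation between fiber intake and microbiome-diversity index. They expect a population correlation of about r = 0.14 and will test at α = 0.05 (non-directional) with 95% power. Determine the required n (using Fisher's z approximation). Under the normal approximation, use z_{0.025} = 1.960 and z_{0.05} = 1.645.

n = 658

Fisher's z: C = ½·ln((1+r)/(1−r)) = ½·ln(1.3256) = 0.1409.
n = ((z_{α/2} + z_β)/C)² + 3.
(1.960 + 1.645) / 0.1409 = 3.605 / 0.1409 = 25.586.
n = 25.586² + 3 = 654.62 + 3 = 657.6.
Round up.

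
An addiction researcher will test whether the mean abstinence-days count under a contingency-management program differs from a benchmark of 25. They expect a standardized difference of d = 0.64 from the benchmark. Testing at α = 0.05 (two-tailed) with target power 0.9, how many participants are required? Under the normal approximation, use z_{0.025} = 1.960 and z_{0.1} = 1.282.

n = 26

For a one-sample test: n = ((z_{α/2} + z_β) / d)².
z_{α/2} + z_β = 1.960 + 1.282 = 3.242.
n = (3.242 / 0.64)² = 5.066² = 25.66.
Round up.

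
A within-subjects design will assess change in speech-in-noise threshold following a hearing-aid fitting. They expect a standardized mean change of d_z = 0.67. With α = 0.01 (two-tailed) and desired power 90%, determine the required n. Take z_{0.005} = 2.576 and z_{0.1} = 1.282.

For a paired (one-sample on differences) test: n = ((z_{α/2} + z_β) / d)².
z_{α/2} + z_β = 2.576 + 1.282 = 3.858.
n = (3.858 / 0.67)² = 5.758² = 33.16.
Round up.

n = 34 pairs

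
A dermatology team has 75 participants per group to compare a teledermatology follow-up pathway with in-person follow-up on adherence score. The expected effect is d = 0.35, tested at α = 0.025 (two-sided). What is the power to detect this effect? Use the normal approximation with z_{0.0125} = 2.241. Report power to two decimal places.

For two equal groups, power = Φ(d·√(n/2) − z_{α/2}).
d·√(n/2) = 0.35 × √(75/2) = 0.35 × 6.124 = 2.143.
z_β = 2.143 − 2.241 = -0.098.
Power = Φ(-0.098) = 0.461.

power ≈ 0.46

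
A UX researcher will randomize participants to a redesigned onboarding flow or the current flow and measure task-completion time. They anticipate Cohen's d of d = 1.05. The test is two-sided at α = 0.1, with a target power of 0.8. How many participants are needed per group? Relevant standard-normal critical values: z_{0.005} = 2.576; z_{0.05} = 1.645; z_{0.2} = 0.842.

n = 12 per group

For two independent groups with equal n: n = 2·((z_{α/2} + z_β) / d)².
z_{α/2} + z_β = 1.645 + 0.842 = 2.487.
n = 2 × (2.487 / 1.05)² = 2 × 2.369² = 2 × 5.61 = 11.2.
Round up to the next whole participant.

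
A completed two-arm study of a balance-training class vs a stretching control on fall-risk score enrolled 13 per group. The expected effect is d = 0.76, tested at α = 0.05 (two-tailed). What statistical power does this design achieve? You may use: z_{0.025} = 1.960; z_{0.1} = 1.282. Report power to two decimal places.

For two equal groups, power = Φ(d·√(n/2) − z_{α/2}).
d·√(n/2) = 0.76 × √(13/2) = 0.76 × 2.550 = 1.938.
z_β = 1.938 − 1.960 = -0.022.
Power = Φ(-0.022) = 0.491.

power ≈ 0.49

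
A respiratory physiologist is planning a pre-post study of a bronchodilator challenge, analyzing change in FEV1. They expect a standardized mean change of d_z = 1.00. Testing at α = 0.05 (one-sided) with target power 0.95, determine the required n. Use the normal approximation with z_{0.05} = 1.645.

n = 11 pairs

For a paired (one-sample on differences) test: n = ((z_{α} + z_β) / d)².
z_{α} + z_β = 1.645 + 1.645 = 3.290.
n = (3.290 / 1.00)² = 3.290² = 10.82.
Round up.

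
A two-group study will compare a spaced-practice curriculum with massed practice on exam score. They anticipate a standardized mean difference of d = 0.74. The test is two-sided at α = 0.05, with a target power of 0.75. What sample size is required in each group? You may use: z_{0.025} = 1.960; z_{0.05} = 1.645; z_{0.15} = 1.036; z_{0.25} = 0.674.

For two independent groups with equal n: n = 2·((z_{α/2} + z_β) / d)².
z_{α/2} + z_β = 1.960 + 0.674 = 2.634.
n = 2 × (2.634 / 0.74)² = 2 × 3.559² = 2 × 12.67 = 25.3.
Round up to the next whole participant.

n = 26 per group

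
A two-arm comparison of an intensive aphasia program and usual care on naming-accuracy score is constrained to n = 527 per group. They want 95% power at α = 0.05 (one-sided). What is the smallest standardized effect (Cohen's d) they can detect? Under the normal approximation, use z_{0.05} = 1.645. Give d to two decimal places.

For two independent groups of n = 527 each: d_min = (z_{α} + z_β)·√(2/n).
z-sum = 1.645 + 1.645 = 3.290.
d_min = 3.290 × √(2/527) = 3.290 × 0.0616 = 0.203.

d_min ≈ 0.20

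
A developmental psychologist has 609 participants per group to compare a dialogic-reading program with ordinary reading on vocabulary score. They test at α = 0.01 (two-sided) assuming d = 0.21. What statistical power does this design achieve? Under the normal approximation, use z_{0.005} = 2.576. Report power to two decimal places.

power ≈ 0.86

For two equal groups, power = Φ(d·√(n/2) − z_{α/2}).
d·√(n/2) = 0.21 × √(609/2) = 0.21 × 17.450 = 3.664.
z_β = 3.664 − 2.576 = 1.088.
Power = Φ(1.088) = 0.862.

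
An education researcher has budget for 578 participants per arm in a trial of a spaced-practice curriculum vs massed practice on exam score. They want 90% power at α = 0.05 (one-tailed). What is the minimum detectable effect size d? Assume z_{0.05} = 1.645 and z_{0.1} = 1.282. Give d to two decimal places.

For two independent groups of n = 578 each: d_min = (z_{α} + z_β)·√(2/n).
z-sum = 1.645 + 1.282 = 2.927.
d_min = 2.927 × √(2/578) = 2.927 × 0.0588 = 0.172.

d_min ≈ 0.17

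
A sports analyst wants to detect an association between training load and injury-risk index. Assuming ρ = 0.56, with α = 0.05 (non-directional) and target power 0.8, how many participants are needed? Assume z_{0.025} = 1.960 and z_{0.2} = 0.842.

n = 23

Fisher's z: C = ½·ln((1+r)/(1−r)) = ½·ln(3.5455) = 0.6328.
n = ((z_{α/2} + z_β)/C)² + 3.
(1.960 + 0.842) / 0.6328 = 2.802 / 0.6328 = 4.428.
n = 4.428² + 3 = 19.61 + 3 = 22.6.
Round up.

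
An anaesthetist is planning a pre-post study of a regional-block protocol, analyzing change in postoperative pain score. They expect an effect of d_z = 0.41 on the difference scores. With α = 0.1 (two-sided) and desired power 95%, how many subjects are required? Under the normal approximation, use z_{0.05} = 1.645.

For a paired (one-sample on differences) test: n = ((z_{α/2} + z_β) / d)².
z_{α/2} + z_β = 1.645 + 1.645 = 3.290.
n = (3.290 / 0.41)² = 8.024² = 64.39.
Round up.

n = 65 pairs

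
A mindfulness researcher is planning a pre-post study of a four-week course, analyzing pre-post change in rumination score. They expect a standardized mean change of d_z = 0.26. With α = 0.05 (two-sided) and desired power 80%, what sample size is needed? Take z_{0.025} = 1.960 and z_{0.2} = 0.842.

n = 117 pairs

For a paired (one-sample on differences) test: n = ((z_{α/2} + z_β) / d)².
z_{α/2} + z_β = 1.960 + 0.842 = 2.802.
n = (2.802 / 0.26)² = 10.777² = 116.14.
Round up.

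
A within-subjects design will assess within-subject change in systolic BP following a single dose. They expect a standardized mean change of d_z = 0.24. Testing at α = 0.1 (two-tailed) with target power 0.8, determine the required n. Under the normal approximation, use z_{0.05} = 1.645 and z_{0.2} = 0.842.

n = 108 pairs

For a paired (one-sample on differences) test: n = ((z_{α/2} + z_β) / d)².
z_{α/2} + z_β = 1.645 + 0.842 = 2.487.
n = (2.487 / 0.24)² = 10.363² = 107.38.
Round up.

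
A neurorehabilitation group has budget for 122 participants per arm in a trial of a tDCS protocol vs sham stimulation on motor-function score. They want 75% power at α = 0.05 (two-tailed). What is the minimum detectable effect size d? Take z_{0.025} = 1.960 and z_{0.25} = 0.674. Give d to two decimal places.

For two independent groups of n = 122 each: d_min = (z_{α/2} + z_β)·√(2/n).
z-sum = 1.960 + 0.674 = 2.634.
d_min = 2.634 × √(2/122) = 2.634 × 0.1280 = 0.337.

d_min ≈ 0.34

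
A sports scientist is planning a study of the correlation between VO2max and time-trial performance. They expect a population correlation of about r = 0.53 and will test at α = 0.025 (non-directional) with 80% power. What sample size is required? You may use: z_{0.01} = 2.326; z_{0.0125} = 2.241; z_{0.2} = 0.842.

n = 31

Fisher's z: C = ½·ln((1+r)/(1−r)) = ½·ln(3.2553) = 0.5901.
n = ((z_{α/2} + z_β)/C)² + 3.
(2.241 + 0.842) / 0.5901 = 3.083 / 0.5901 = 5.225.
n = 5.225² + 3 = 27.30 + 3 = 30.3.
Round up.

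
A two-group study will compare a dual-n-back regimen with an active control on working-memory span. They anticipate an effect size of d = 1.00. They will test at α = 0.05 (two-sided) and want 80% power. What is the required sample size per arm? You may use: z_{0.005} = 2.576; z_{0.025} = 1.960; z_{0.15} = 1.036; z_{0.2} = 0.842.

For two independent groups with equal n: n = 2·((z_{α/2} + z_β) / d)².
z_{α/2} + z_β = 1.960 + 0.842 = 2.802.
n = 2 × (2.802 / 1.00)² = 2 × 2.802² = 2 × 7.85 = 15.7.
Round up to the next whole participant.

n = 16 per group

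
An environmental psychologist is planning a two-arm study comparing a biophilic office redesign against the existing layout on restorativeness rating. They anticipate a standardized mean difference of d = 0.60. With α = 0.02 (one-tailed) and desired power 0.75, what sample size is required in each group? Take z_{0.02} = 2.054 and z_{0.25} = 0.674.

For two independent groups with equal n: n = 2·((z_{α} + z_β) / d)².
z_{α} + z_β = 2.054 + 0.674 = 2.728.
n = 2 × (2.728 / 0.60)² = 2 × 4.547² = 2 × 20.67 = 41.3.
Round up to the next whole participant.

n = 42 per group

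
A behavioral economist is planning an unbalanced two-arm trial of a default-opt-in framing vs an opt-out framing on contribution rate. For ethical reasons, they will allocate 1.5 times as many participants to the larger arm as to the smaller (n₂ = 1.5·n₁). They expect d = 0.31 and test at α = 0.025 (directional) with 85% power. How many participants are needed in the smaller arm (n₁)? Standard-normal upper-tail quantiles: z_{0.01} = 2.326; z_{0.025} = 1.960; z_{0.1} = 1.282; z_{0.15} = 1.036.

n₁ = 156

With allocation ratio k = n₂/n₁ = 1.5, Var(x̄₁−x̄₂) = σ²(1/n₁ + 1/(k·n₁)) = σ²·(k+1)/(k·n₁).
So n₁ = (1 + 1/k)·((z_{α} + z_β)/d)² = 1.667 × (2.996/0.31)².
n₁ = 1.667 × 93.40 = 155.7.
Round up: n₁ = 156, giving n₂ = 1.5 × 156 = 234.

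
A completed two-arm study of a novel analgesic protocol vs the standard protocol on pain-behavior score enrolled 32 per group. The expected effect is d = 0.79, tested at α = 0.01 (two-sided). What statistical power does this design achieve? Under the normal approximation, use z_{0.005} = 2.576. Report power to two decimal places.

For two equal groups, power = Φ(d·√(n/2) − z_{α/2}).
d·√(n/2) = 0.79 × √(32/2) = 0.79 × 4.000 = 3.160.
z_β = 3.160 − 2.576 = 0.584.
Power = Φ(0.584) = 0.720.

power ≈ 0.72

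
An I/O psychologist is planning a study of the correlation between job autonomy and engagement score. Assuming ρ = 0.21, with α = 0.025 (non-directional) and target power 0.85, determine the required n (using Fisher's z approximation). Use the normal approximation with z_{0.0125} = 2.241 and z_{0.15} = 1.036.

Fisher's z: C = ½·ln((1+r)/(1−r)) = ½·ln(1.5316) = 0.2132.
n = ((z_{α/2} + z_β)/C)² + 3.
(2.241 + 1.036) / 0.2132 = 3.277 / 0.2132 = 15.371.
n = 15.371² + 3 = 236.25 + 3 = 239.3.
Round up.

n = 240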